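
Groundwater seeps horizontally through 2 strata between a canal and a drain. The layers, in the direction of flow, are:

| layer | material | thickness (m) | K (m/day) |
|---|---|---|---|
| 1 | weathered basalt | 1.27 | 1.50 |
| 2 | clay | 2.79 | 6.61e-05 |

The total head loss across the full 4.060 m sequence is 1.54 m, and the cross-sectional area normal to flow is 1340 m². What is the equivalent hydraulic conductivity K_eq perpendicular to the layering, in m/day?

Flow is perpendicular to layering, so the layers act in series and the equivalent K is the thickness-weighted harmonic mean.
Total thickness L = 1.27 + 2.79 = 4.060 m.
Σ(b_i/K_i) = 1.27/1.50 + 2.79/6.61e-05 = 42210 d.
K_eq = L / Σ(b_i/K_i) = 4.060 / 42210 = 9.619e-05 m/day.

9.62e-05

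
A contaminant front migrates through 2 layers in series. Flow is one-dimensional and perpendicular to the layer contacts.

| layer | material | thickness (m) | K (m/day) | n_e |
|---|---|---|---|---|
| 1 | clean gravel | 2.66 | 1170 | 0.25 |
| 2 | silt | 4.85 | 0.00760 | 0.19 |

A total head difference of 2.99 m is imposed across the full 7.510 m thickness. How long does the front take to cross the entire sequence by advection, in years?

0.927

With flow normal to the layers, continuity requires the same specific discharge q through every layer.
Σ(b_i/K_i) = 2.66/1170 + 4.85/0.00760 = 638.2 d.
q = Δh / Σ(b_i/K_i) = 2.99 / 638.2 = 0.004685 m/day.
In each layer the seepage velocity is v_i = q/n_i, so the layer transit time is t_i = b_i·n_i / q:
  layer 1 (clean gravel): t_1 = 2.66 × 0.25 / 0.004685 = 141.9 d
  layer 2 (silt): t_2 = 4.85 × 0.19 / 0.004685 = 196.7 d
Total t = Σ t_i = 338.6 days = 0.9271 years.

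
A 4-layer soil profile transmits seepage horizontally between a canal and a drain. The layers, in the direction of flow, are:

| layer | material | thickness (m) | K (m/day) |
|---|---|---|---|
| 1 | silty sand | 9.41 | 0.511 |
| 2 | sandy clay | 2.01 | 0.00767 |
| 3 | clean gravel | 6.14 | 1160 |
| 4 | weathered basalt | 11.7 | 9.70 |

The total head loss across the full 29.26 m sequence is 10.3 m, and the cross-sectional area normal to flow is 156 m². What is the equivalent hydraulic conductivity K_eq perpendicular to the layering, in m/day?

Flow is perpendicular to layering, so the layers act in series and the equivalent K is the thickness-weighted harmonic mean.
Total thickness L = 9.41 + 2.01 + 6.14 + 11.7 = 29.26 m.
Σ(b_i/K_i) = 9.41/0.511 + 2.01/0.00767 + 6.14/1160 + 11.7/9.70 = 281.7 d.
K_eq = L / Σ(b_i/K_i) = 29.26 / 281.7 = 0.1039 m/day.

0.104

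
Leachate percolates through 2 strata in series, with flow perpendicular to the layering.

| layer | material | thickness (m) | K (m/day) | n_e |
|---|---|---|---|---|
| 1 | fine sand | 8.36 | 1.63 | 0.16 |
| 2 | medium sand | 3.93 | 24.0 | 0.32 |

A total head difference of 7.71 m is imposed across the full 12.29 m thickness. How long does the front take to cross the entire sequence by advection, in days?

1.78

With flow normal to the layers, continuity requires the same specific discharge q through every layer.
Σ(b_i/K_i) = 8.36/1.63 + 3.93/24.0 = 5.293 d.
q = Δh / Σ(b_i/K_i) = 7.71 / 5.293 = 1.457 m/day.
In each layer the seepage velocity is v_i = q/n_i, so the layer transit time is t_i = b_i·n_i / q:
  layer 1 (fine sand): t_1 = 8.36 × 0.16 / 1.457 = 0.9182 d
  layer 2 (medium sand): t_2 = 3.93 × 0.32 / 1.457 = 0.8633 d
Total t = Σ t_i = 1.781 days.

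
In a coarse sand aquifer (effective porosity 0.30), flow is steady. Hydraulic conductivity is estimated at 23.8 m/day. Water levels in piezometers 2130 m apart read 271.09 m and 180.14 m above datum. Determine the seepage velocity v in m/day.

3.39

Hydraulic gradient i = (271.09 − 180.14) / 2130 = 90.95 / 2130 = 0.04270.
Darcy flux q = K · i = 23.80 × 0.04270 = 1.016 m/day.
Seepage velocity v = q / n_e = 1.016 / 0.30 = 3.387 m/day.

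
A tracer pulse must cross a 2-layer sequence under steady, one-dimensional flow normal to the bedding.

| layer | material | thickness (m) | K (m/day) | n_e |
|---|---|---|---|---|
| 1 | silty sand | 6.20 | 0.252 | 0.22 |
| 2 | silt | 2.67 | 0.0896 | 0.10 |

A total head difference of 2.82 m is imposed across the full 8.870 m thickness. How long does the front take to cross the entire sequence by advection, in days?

With flow normal to the layers, continuity requires the same specific discharge q through every layer.
Σ(b_i/K_i) = 6.20/0.252 + 2.67/0.0896 = 54.40 d.
q = Δh / Σ(b_i/K_i) = 2.82 / 54.40 = 0.05184 m/day.
In each layer the seepage velocity is v_i = q/n_i, so the layer transit time is t_i = b_i·n_i / q:
  layer 1 (silty sand): t_1 = 6.20 × 0.22 / 0.05184 = 26.31 d
  layer 2 (silt): t_2 = 2.67 × 0.10 / 0.05184 = 5.151 d
Total t = Σ t_i = 31.46 days.

31.5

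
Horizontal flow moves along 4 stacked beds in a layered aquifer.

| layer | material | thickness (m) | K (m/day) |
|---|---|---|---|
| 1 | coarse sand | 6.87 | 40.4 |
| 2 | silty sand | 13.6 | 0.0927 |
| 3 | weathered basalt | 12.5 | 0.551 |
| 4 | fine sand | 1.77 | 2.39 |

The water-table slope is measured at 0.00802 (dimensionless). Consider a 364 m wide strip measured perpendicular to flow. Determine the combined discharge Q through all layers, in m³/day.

846

Flow is parallel to layering, so each bed carries its own Darcy discharge and the transmissivities add.
Σ(K_i·b_i) = 40.4×6.87 + 0.0927×13.6 + 0.551×12.5 + 2.39×1.77 = 289.9 m²/day.
Hydraulic gradient i = 0.00802.
Q = Σ(K_i·b_i) · W · i = 289.9 × 364 × 0.008020 = 846.4 m³/day.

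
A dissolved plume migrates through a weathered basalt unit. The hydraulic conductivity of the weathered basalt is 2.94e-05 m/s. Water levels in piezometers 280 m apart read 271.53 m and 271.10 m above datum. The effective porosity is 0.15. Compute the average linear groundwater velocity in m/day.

0.0260

Convert K: 2.94e-05 m/s × 86400 = 2.540 m/day.
Hydraulic gradient i = (271.53 − 271.10) / 280 = 0.43 / 280 = 0.001536.
Darcy flux q = K · i = 2.540 × 0.001536 = 0.003901 m/day.
Seepage velocity v = q / n_e = 0.003901 / 0.15 = 0.02601 m/day.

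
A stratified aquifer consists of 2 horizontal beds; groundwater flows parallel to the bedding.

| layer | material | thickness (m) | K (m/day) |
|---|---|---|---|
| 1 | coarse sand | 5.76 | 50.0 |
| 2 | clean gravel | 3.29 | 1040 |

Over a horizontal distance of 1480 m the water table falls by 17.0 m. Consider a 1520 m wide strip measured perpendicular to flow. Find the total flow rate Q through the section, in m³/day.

Flow is parallel to layering, so each bed carries its own Darcy discharge and the transmissivities add.
Σ(K_i·b_i) = 50.0×5.76 + 1040×3.29 = 3710 m²/day.
Hydraulic gradient i = Δh / L = 17.0 / 1480 = 0.01149.
Q = Σ(K_i·b_i) · W · i = 3710 × 1520 × 0.01149 = 64768 m³/day.

64800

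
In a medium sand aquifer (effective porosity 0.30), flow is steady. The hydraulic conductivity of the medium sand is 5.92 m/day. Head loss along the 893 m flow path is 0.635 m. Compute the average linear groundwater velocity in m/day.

Hydraulic gradient i = Δh / L = 0.635 / 893 = 0.0007111.
Darcy flux q = K · i = 5.920 × 0.0007111 = 0.004210 m/day.
Seepage velocity v = q / n_e = 0.004210 / 0.30 = 0.01403 m/day.

0.0140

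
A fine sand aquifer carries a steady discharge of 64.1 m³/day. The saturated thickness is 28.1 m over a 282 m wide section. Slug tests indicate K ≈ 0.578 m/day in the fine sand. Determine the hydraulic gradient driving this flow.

Cross-sectional area A = 282 × 28.1 = 7924 m².
From Q = K·A·i, i = Q / (K·A) = 64.1 / (0.5780 × 7924) = 0.01400.

0.0140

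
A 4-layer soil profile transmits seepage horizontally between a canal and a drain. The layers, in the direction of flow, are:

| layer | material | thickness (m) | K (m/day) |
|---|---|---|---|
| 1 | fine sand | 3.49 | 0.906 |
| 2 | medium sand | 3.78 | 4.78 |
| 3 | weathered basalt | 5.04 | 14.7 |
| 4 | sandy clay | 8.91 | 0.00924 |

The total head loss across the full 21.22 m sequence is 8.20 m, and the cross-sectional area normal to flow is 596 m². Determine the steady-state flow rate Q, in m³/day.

Flow is perpendicular to layering, so the layers act in series and the equivalent K is the thickness-weighted harmonic mean.
Total thickness L = 3.49 + 3.78 + 5.04 + 8.91 = 21.22 m.
Σ(b_i/K_i) = 3.49/0.906 + 3.78/4.78 + 5.04/14.7 + 8.91/0.00924 = 969.3 d.
K_eq = L / Σ(b_i/K_i) = 21.22 / 969.3 = 0.02189 m/day.
Q = K_eq · A · (Δh/L) = 0.02189 × 596 × (8.20/21.22) = 5.042 m³/day.

5.04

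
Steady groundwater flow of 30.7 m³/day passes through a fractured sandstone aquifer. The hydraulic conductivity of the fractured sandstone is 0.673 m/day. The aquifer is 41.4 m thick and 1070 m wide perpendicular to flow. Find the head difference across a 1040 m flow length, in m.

Cross-sectional area A = 1070 × 41.4 = 44298 m².
From Q = K·A·i, i = Q / (K·A) = 30.7 / (0.6730 × 44298) = 0.001030.
Head loss Δh = i · L = 0.001030 × 1040 = 1.071 m.

1.07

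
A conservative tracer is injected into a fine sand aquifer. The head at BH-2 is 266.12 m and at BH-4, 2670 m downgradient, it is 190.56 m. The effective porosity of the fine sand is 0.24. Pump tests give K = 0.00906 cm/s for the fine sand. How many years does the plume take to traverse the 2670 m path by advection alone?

Convert K: 0.00906 cm/s × 864 = 7.828 m/day.
Hydraulic gradient i = (266.12 − 190.56) / 2670 = 75.56 / 2670 = 0.02830.
Darcy flux q = K · i = 7.828 × 0.02830 = 0.2215 m/day.
Seepage velocity v = q / n_e = 0.2215 / 0.24 = 0.9230 m/day.
Travel time t = L / v = 2670 / 0.9230 = 2893 days = 7.920 years.

7.92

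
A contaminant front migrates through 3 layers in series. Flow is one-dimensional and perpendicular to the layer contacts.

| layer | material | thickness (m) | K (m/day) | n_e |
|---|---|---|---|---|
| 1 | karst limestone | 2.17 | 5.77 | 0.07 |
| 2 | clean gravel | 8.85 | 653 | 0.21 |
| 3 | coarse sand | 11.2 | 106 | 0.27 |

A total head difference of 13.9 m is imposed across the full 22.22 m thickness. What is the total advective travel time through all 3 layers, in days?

0.179

With flow normal to the layers, continuity requires the same specific discharge q through every layer.
Σ(b_i/K_i) = 2.17/5.77 + 8.85/653 + 11.2/106 = 0.4953 d.
q = Δh / Σ(b_i/K_i) = 13.9 / 0.4953 = 28.06 m/day.
In each layer the seepage velocity is v_i = q/n_i, so the layer transit time is t_i = b_i·n_i / q:
  layer 1 (karst limestone): t_1 = 2.17 × 0.07 / 28.06 = 0.005413 d
  layer 2 (clean gravel): t_2 = 8.85 × 0.21 / 28.06 = 0.06622 d
  layer 3 (coarse sand): t_3 = 11.2 × 0.27 / 28.06 = 0.1078 d
Total t = Σ t_i = 0.1794 days.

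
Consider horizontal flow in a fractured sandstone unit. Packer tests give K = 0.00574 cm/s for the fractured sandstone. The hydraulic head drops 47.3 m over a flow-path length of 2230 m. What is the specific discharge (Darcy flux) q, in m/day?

0.105

Convert K: 0.00574 cm/s × 864 = 4.959 m/day.
Hydraulic gradient i = Δh / L = 47.3 / 2230 = 0.02121.
Specific discharge q = K · i = 4.959 × 0.02121 = 0.1052 m/day.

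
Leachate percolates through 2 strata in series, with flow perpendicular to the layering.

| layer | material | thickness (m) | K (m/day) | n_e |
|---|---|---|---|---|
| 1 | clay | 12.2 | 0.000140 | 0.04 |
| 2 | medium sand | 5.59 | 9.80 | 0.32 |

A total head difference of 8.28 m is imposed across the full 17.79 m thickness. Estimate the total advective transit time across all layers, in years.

With flow normal to the layers, continuity requires the same specific discharge q through every layer.
Σ(b_i/K_i) = 12.2/0.000140 + 5.59/9.80 = 87143 d.
q = Δh / Σ(b_i/K_i) = 8.28 / 87143 = 9.502e-05 m/day.
In each layer the seepage velocity is v_i = q/n_i, so the layer transit time is t_i = b_i·n_i / q:
  layer 1 (clay): t_1 = 12.2 × 0.04 / 9.502e-05 = 5136 d
  layer 2 (medium sand): t_2 = 5.59 × 0.32 / 9.502e-05 = 18826 d
Total t = Σ t_i = 23962 days = 65.61 years.

65.6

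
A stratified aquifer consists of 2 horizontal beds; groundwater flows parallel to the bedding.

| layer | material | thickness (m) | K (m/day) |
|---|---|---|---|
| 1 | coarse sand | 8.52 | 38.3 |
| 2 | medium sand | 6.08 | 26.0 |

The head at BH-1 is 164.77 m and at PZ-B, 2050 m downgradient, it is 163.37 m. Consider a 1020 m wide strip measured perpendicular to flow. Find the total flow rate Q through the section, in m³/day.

337

Flow is parallel to layering, so each bed carries its own Darcy discharge and the transmissivities add.
Σ(K_i·b_i) = 38.3×8.52 + 26.0×6.08 = 484.4 m²/day.
Hydraulic gradient i = (164.77 − 163.37) / 2050 = 1.4 / 2050 = 0.0006829.
Q = Σ(K_i·b_i) · W · i = 484.4 × 1020 × 0.0006829 = 337.4 m³/day.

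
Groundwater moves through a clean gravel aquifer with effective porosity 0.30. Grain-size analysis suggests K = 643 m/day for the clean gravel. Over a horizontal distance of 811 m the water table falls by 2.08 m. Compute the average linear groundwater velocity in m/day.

5.50

Hydraulic gradient i = Δh / L = 2.08 / 811 = 0.002565.
Darcy flux q = K · i = 643.0 × 0.002565 = 1.649 m/day.
Seepage velocity v = q / n_e = 1.649 / 0.30 = 5.497 m/day.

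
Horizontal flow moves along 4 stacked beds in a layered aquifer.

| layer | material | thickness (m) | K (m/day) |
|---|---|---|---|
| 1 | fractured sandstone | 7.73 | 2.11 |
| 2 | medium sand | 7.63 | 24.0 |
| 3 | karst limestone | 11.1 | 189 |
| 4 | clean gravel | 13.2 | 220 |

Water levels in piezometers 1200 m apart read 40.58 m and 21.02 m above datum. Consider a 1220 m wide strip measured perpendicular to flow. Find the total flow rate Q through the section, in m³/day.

Flow is parallel to layering, so each bed carries its own Darcy discharge and the transmissivities add.
Σ(K_i·b_i) = 2.11×7.73 + 24.0×7.63 + 189×11.1 + 220×13.2 = 5201 m²/day.
Hydraulic gradient i = (40.58 − 21.02) / 1200 = 19.56 / 1200 = 0.01630.
Q = Σ(K_i·b_i) · W · i = 5201 × 1220 × 0.01630 = 1.034e+05 m³/day.

103000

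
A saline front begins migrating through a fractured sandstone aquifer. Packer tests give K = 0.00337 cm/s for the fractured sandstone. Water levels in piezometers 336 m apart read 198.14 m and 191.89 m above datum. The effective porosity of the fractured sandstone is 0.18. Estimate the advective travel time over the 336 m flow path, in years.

Convert K: 0.00337 cm/s × 864 = 2.912 m/day.
Hydraulic gradient i = (198.14 − 191.89) / 336 = 6.25 / 336 = 0.01860.
Darcy flux q = K · i = 2.912 × 0.01860 = 0.05416 m/day.
Seepage velocity v = q / n_e = 0.05416 / 0.18 = 0.3009 m/day.
Travel time t = L / v = 336 / 0.3009 = 1117 days = 3.057 years.

3.06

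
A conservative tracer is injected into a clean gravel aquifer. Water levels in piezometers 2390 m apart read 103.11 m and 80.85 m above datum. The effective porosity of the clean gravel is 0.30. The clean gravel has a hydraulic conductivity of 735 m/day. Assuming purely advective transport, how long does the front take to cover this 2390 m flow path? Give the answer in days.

105

Hydraulic gradient i = (103.11 − 80.85) / 2390 = 22.26 / 2390 = 0.009314.
Darcy flux q = K · i = 735.0 × 0.009314 = 6.846 m/day.
Seepage velocity v = q / n_e = 6.846 / 0.30 = 22.82 m/day.
Travel time t = L / v = 2390 / 22.82 = 104.7 days.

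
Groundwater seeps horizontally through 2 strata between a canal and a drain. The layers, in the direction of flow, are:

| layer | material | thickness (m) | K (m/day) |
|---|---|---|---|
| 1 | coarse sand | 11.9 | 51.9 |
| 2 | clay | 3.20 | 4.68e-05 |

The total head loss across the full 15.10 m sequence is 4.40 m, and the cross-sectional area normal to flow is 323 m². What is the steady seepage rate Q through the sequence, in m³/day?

Flow is perpendicular to layering, so the layers act in series and the equivalent K is the thickness-weighted harmonic mean.
Total thickness L = 11.9 + 3.20 = 15.10 m.
Σ(b_i/K_i) = 11.9/51.9 + 3.20/4.68e-05 = 68376 d.
K_eq = L / Σ(b_i/K_i) = 15.10 / 68376 = 0.0002208 m/day.
Q = K_eq · A · (Δh/L) = 0.0002208 × 323 × (4.40/15.10) = 0.02078 m³/day.

0.0208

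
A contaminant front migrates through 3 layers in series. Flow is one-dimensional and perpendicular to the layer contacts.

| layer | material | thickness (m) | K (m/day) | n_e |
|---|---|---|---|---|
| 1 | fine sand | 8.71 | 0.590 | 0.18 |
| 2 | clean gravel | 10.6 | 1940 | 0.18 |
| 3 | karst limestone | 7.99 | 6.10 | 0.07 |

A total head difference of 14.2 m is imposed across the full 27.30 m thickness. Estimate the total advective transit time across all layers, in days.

With flow normal to the layers, continuity requires the same specific discharge q through every layer.
Σ(b_i/K_i) = 8.71/0.590 + 10.6/1940 + 7.99/6.10 = 16.08 d.
q = Δh / Σ(b_i/K_i) = 14.2 / 16.08 = 0.8832 m/day.
In each layer the seepage velocity is v_i = q/n_i, so the layer transit time is t_i = b_i·n_i / q:
  layer 1 (fine sand): t_1 = 8.71 × 0.18 / 0.8832 = 1.775 d
  layer 2 (clean gravel): t_2 = 10.6 × 0.18 / 0.8832 = 2.160 d
  layer 3 (karst limestone): t_3 = 7.99 × 0.07 / 0.8832 = 0.6333 d
Total t = Σ t_i = 4.569 days.

4.57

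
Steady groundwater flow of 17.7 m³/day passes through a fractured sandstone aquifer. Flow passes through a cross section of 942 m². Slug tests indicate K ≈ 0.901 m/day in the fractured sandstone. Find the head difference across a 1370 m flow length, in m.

From Q = K·A·i, i = Q / (K·A) = 17.7 / (0.9010 × 942.0) = 0.02085.
Head loss Δh = i · L = 0.02085 × 1370 = 28.57 m.

28.6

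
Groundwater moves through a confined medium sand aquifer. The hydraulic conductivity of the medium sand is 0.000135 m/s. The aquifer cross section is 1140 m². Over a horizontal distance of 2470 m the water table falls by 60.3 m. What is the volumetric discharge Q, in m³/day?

Convert K: 0.000135 m/s × 86400 = 11.66 m/day.
Hydraulic gradient i = Δh / L = 60.3 / 2470 = 0.02441.
Darcy's law: Q = K · A · i = 11.66 × 1140 × 0.02441 = 324.6 m³/day.

325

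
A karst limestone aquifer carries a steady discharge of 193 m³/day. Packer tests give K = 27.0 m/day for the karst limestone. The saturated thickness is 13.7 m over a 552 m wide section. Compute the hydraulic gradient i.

Cross-sectional area A = 552 × 13.7 = 7562 m².
From Q = K·A·i, i = Q / (K·A) = 193 / (27.00 × 7562) = 0.0009452.

0.000945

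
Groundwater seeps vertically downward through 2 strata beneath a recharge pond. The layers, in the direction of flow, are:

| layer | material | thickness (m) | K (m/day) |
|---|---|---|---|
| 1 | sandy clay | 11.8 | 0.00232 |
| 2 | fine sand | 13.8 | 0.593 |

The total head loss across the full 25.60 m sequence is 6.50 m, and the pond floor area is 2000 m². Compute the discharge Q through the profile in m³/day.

Flow is perpendicular to layering, so the layers act in series and the equivalent K is the thickness-weighted harmonic mean.
Total thickness L = 11.8 + 13.8 = 25.60 m.
Σ(b_i/K_i) = 11.8/0.00232 + 13.8/0.593 = 5109 d.
K_eq = L / Σ(b_i/K_i) = 25.60 / 5109 = 0.005010 m/day.
Q = K_eq · A · (Δh/L) = 0.005010 × 2000 × (6.50/25.60) = 2.544 m³/day.

2.54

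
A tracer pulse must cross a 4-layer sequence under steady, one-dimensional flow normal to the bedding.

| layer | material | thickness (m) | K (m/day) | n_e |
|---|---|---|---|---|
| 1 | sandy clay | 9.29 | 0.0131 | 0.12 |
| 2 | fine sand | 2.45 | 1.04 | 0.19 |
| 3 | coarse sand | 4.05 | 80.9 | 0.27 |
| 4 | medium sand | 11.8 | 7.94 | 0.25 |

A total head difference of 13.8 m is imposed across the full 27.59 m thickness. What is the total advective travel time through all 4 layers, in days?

291

With flow normal to the layers, continuity requires the same specific discharge q through every layer.
Σ(b_i/K_i) = 9.29/0.0131 + 2.45/1.04 + 4.05/80.9 + 11.8/7.94 = 713.1 d.
q = Δh / Σ(b_i/K_i) = 13.8 / 713.1 = 0.01935 m/day.
In each layer the seepage velocity is v_i = q/n_i, so the layer transit time is t_i = b_i·n_i / q:
  layer 1 (sandy clay): t_1 = 9.29 × 0.12 / 0.01935 = 57.60 d
  layer 2 (fine sand): t_2 = 2.45 × 0.19 / 0.01935 = 24.05 d
  layer 3 (coarse sand): t_3 = 4.05 × 0.27 / 0.01935 = 56.50 d
  layer 4 (medium sand): t_4 = 11.8 × 0.25 / 0.01935 = 152.4 d
Total t = Σ t_i = 290.6 days.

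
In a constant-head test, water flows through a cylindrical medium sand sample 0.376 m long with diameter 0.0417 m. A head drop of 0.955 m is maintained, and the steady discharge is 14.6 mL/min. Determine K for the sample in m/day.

6.06

Cross-sectional area A = π·(d/2)² = π × (0.0417/2)² = 0.001366 m².
Convert discharge: 14.6 mL/min = 2.433e-07 m³/s.
Darcy's law rearranged: K = Q·L / (A·Δh) = 2.433e-07 × 0.376 / (0.001366 × 0.955) = 7.015e-05 m/s = 6.061 m/day.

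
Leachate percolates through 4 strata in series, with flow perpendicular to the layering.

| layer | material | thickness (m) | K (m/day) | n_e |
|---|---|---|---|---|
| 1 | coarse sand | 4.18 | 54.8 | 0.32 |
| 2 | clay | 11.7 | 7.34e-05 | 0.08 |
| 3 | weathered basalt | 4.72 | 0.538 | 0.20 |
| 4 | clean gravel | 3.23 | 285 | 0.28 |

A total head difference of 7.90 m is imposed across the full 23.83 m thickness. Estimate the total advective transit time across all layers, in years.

228

With flow normal to the layers, continuity requires the same specific discharge q through every layer.
Σ(b_i/K_i) = 4.18/54.8 + 11.7/7.34e-05 + 4.72/0.538 + 3.23/285 = 1.594e+05 d.
q = Δh / Σ(b_i/K_i) = 7.90 / 1.594e+05 = 4.956e-05 m/day.
In each layer the seepage velocity is v_i = q/n_i, so the layer transit time is t_i = b_i·n_i / q:
  layer 1 (coarse sand): t_1 = 4.18 × 0.32 / 4.956e-05 = 26991 d
  layer 2 (clay): t_2 = 11.7 × 0.08 / 4.956e-05 = 18887 d
  layer 3 (weathered basalt): t_3 = 4.72 × 0.20 / 4.956e-05 = 19048 d
  layer 4 (clean gravel): t_4 = 3.23 × 0.28 / 4.956e-05 = 18249 d
Total t = Σ t_i = 83175 days = 227.7 years.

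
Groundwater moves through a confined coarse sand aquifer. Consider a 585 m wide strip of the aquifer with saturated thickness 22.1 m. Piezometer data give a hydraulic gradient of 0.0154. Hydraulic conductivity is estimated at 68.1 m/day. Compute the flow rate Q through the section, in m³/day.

Cross-sectional area A = 585 × 22.1 = 12928 m².
Hydraulic gradient i = 0.0154.
Darcy's law: Q = K · A · i = 68.10 × 12928 × 0.01540 = 13559 m³/day.

13600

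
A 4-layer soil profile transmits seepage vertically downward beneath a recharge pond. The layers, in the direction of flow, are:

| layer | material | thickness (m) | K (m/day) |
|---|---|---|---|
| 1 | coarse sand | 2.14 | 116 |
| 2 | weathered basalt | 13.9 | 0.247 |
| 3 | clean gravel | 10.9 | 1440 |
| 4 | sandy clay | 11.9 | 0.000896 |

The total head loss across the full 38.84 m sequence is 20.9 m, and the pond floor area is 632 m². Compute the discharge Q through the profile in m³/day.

Flow is perpendicular to layering, so the layers act in series and the equivalent K is the thickness-weighted harmonic mean.
Total thickness L = 2.14 + 13.9 + 10.9 + 11.9 = 38.84 m.
Σ(b_i/K_i) = 2.14/116 + 13.9/0.247 + 10.9/1440 + 11.9/0.000896 = 13338 d.
K_eq = L / Σ(b_i/K_i) = 38.84 / 13338 = 0.002912 m/day.
Q = K_eq · A · (Δh/L) = 0.002912 × 632 × (20.9/38.84) = 0.9903 m³/day.

0.990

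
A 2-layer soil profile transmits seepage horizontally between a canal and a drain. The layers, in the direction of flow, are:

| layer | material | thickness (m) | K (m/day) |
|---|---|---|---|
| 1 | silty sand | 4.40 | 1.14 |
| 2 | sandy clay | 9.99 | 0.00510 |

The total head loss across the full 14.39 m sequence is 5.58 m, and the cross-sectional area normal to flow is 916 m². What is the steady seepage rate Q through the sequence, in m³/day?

Flow is perpendicular to layering, so the layers act in series and the equivalent K is the thickness-weighted harmonic mean.
Total thickness L = 4.40 + 9.99 = 14.39 m.
Σ(b_i/K_i) = 4.40/1.14 + 9.99/0.00510 = 1963 d.
K_eq = L / Σ(b_i/K_i) = 14.39 / 1963 = 0.007332 m/day.
Q = K_eq · A · (Δh/L) = 0.007332 × 916 × (5.58/14.39) = 2.604 m³/day.

2.60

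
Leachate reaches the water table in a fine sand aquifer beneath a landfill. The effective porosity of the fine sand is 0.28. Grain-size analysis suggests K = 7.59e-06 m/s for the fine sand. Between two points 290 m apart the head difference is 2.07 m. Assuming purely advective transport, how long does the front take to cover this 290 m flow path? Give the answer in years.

47.5

Convert K: 7.59e-06 m/s × 86400 = 0.6558 m/day.
Hydraulic gradient i = Δh / L = 2.07 / 290 = 0.007138.
Darcy flux q = K · i = 0.6558 × 0.007138 = 0.004681 m/day.
Seepage velocity v = q / n_e = 0.004681 / 0.28 = 0.01672 m/day.
Travel time t = L / v = 290 / 0.01672 = 17347 days = 47.49 years.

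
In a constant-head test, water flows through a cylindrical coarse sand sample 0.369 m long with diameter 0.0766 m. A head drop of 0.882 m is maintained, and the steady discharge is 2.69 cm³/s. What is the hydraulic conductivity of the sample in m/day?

Cross-sectional area A = π·(d/2)² = π × (0.0766/2)² = 0.004608 m².
Convert discharge: 2.69 cm³/s = 2.690e-06 m³/s.
Darcy's law rearranged: K = Q·L / (A·Δh) = 2.690e-06 × 0.369 / (0.004608 × 0.882) = 0.0002442 m/s = 21.10 m/day.

21.1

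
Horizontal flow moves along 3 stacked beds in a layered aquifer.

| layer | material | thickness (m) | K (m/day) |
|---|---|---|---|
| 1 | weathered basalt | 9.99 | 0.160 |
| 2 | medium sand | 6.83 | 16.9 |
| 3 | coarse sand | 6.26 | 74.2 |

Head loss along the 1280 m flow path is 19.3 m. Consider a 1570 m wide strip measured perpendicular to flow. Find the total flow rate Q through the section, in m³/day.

Flow is parallel to layering, so each bed carries its own Darcy discharge and the transmissivities add.
Σ(K_i·b_i) = 0.160×9.99 + 16.9×6.83 + 74.2×6.26 = 581.5 m²/day.
Hydraulic gradient i = Δh / L = 19.3 / 1280 = 0.01508.
Q = Σ(K_i·b_i) · W · i = 581.5 × 1570 × 0.01508 = 13766 m³/day.

13800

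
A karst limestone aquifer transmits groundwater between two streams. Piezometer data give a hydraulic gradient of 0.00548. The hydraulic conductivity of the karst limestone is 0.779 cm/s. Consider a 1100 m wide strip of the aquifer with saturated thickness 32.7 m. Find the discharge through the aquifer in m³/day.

Convert K: 0.779 cm/s × 864 = 673.1 m/day.
Cross-sectional area A = 1100 × 32.7 = 35970 m².
Hydraulic gradient i = 0.00548.
Darcy's law: Q = K · A · i = 673.1 × 35970 × 0.005480 = 1.327e+05 m³/day.

133000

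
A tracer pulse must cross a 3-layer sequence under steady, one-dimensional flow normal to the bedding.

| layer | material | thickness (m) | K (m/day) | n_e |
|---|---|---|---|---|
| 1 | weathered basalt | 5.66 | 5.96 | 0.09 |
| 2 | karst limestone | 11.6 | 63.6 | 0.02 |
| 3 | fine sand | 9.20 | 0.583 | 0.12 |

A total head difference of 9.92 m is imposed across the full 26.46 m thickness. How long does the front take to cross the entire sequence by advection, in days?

3.15

With flow normal to the layers, continuity requires the same specific discharge q through every layer.
Σ(b_i/K_i) = 5.66/5.96 + 11.6/63.6 + 9.20/0.583 = 16.91 d.
q = Δh / Σ(b_i/K_i) = 9.92 / 16.91 = 0.5865 m/day.
In each layer the seepage velocity is v_i = q/n_i, so the layer transit time is t_i = b_i·n_i / q:
  layer 1 (weathered basalt): t_1 = 5.66 × 0.09 / 0.5865 = 0.8685 d
  layer 2 (karst limestone): t_2 = 11.6 × 0.02 / 0.5865 = 0.3955 d
  layer 3 (fine sand): t_3 = 9.20 × 0.12 / 0.5865 = 1.882 d
Total t = Σ t_i = 3.146 days.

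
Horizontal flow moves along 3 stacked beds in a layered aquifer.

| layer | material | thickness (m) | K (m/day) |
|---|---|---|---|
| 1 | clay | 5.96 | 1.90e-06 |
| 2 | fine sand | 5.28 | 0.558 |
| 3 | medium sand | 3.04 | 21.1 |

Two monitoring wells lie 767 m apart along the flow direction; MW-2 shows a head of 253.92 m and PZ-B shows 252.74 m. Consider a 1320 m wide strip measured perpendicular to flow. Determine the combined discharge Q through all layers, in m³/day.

136

Flow is parallel to layering, so each bed carries its own Darcy discharge and the transmissivities add.
Σ(K_i·b_i) = 1.90e-06×5.96 + 0.558×5.28 + 21.1×3.04 = 67.09 m²/day.
Hydraulic gradient i = (253.92 − 252.74) / 767 = 1.18 / 767 = 0.001538.
Q = Σ(K_i·b_i) · W · i = 67.09 × 1320 × 0.001538 = 136.2 m³/day.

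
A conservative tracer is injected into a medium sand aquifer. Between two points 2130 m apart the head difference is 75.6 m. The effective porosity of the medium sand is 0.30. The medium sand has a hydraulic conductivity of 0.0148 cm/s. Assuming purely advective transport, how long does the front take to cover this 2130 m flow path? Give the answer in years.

3.85

Convert K: 0.0148 cm/s × 864 = 12.79 m/day.
Hydraulic gradient i = Δh / L = 75.6 / 2130 = 0.03549.
Darcy flux q = K · i = 12.79 × 0.03549 = 0.4539 m/day.
Seepage velocity v = q / n_e = 0.4539 / 0.30 = 1.513 m/day.
Travel time t = L / v = 2130 / 1.513 = 1408 days = 3.855 years.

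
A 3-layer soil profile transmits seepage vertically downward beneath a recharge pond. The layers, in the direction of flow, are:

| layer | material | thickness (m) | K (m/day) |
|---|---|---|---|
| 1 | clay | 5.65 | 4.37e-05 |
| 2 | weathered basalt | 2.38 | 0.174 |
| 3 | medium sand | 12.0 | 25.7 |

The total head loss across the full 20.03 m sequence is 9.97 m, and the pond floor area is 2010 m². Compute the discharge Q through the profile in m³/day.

0.155

Flow is perpendicular to layering, so the layers act in series and the equivalent K is the thickness-weighted harmonic mean.
Total thickness L = 5.65 + 2.38 + 12.0 = 20.03 m.
Σ(b_i/K_i) = 5.65/4.37e-05 + 2.38/0.174 + 12.0/25.7 = 1.293e+05 d.
K_eq = L / Σ(b_i/K_i) = 20.03 / 1.293e+05 = 0.0001549 m/day.
Q = K_eq · A · (Δh/L) = 0.0001549 × 2010 × (9.97/20.03) = 0.1550 m³/day.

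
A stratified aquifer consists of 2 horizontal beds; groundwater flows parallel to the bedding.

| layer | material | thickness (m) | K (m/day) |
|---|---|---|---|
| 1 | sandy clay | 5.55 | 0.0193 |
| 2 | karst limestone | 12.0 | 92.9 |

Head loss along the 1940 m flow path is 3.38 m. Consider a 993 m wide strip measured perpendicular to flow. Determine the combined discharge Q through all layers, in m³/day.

1930

Flow is parallel to layering, so each bed carries its own Darcy discharge and the transmissivities add.
Σ(K_i·b_i) = 0.0193×5.55 + 92.9×12.0 = 1115 m²/day.
Hydraulic gradient i = Δh / L = 3.38 / 1940 = 0.001742.
Q = Σ(K_i·b_i) · W · i = 1115 × 993 × 0.001742 = 1929 m³/day.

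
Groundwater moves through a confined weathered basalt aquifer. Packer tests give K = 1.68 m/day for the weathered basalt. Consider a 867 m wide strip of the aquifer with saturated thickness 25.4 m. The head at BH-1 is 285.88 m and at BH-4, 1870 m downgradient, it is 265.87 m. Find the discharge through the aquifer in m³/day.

Cross-sectional area A = 867 × 25.4 = 22022 m².
Hydraulic gradient i = (285.88 − 265.87) / 1870 = 20.01 / 1870 = 0.01070.
Darcy's law: Q = K · A · i = 1.680 × 22022 × 0.01070 = 395.9 m³/day.

396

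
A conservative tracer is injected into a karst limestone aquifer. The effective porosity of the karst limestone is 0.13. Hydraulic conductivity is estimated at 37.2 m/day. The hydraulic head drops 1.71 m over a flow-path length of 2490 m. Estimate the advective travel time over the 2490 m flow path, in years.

34.7

Hydraulic gradient i = Δh / L = 1.71 / 2490 = 0.0006867.
Darcy flux q = K · i = 37.20 × 0.0006867 = 0.02555 m/day.
Seepage velocity v = q / n_e = 0.02555 / 0.13 = 0.1965 m/day.
Travel time t = L / v = 2490 / 0.1965 = 12671 days = 34.69 years.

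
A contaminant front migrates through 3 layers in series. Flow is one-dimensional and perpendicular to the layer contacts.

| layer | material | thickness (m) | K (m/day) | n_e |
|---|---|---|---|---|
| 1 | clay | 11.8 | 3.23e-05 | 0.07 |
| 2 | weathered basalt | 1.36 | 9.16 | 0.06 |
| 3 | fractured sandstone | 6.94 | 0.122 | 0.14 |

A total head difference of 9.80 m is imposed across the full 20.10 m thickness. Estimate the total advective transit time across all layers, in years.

192

With flow normal to the layers, continuity requires the same specific discharge q through every layer.
Σ(b_i/K_i) = 11.8/3.23e-05 + 1.36/9.16 + 6.94/0.122 = 3.654e+05 d.
q = Δh / Σ(b_i/K_i) = 9.80 / 3.654e+05 = 2.682e-05 m/day.
In each layer the seepage velocity is v_i = q/n_i, so the layer transit time is t_i = b_i·n_i / q:
  layer 1 (clay): t_1 = 11.8 × 0.07 / 2.682e-05 = 30796 d
  layer 2 (weathered basalt): t_2 = 1.36 × 0.06 / 2.682e-05 = 3042 d
  layer 3 (fractured sandstone): t_3 = 6.94 × 0.14 / 2.682e-05 = 36225 d
Total t = Σ t_i = 70064 days = 191.8 years.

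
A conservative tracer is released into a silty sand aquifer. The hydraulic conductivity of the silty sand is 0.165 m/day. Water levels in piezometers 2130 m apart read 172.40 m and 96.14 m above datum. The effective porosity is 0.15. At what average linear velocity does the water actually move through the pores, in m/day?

0.0394

Hydraulic gradient i = (172.40 − 96.14) / 2130 = 76.26 / 2130 = 0.03580.
Darcy flux q = K · i = 0.1650 × 0.03580 = 0.005907 m/day.
Seepage velocity v = q / n_e = 0.005907 / 0.15 = 0.03938 m/day.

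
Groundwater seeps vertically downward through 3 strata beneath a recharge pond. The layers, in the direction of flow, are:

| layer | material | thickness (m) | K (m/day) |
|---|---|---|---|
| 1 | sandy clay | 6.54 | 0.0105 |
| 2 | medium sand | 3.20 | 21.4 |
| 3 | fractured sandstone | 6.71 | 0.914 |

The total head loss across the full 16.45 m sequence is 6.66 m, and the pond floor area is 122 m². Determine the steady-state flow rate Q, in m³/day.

1.29

Flow is perpendicular to layering, so the layers act in series and the equivalent K is the thickness-weighted harmonic mean.
Total thickness L = 6.54 + 3.20 + 6.71 = 16.45 m.
Σ(b_i/K_i) = 6.54/0.0105 + 3.20/21.4 + 6.71/0.914 = 630.3 d.
K_eq = L / Σ(b_i/K_i) = 16.45 / 630.3 = 0.02610 m/day.
Q = K_eq · A · (Δh/L) = 0.02610 × 122 × (6.66/16.45) = 1.289 m³/day.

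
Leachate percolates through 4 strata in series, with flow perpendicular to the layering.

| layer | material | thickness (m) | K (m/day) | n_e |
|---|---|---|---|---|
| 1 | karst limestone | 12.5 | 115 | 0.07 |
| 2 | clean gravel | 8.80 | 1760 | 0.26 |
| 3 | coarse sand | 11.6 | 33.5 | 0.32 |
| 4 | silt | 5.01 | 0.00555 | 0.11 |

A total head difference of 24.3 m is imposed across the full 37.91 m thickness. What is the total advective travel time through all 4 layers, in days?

276

With flow normal to the layers, continuity requires the same specific discharge q through every layer.
Σ(b_i/K_i) = 12.5/115 + 8.80/1760 + 11.6/33.5 + 5.01/0.00555 = 903.2 d.
q = Δh / Σ(b_i/K_i) = 24.3 / 903.2 = 0.02691 m/day.
In each layer the seepage velocity is v_i = q/n_i, so the layer transit time is t_i = b_i·n_i / q:
  layer 1 (karst limestone): t_1 = 12.5 × 0.07 / 0.02691 = 32.52 d
  layer 2 (clean gravel): t_2 = 8.80 × 0.26 / 0.02691 = 85.04 d
  layer 3 (coarse sand): t_3 = 11.6 × 0.32 / 0.02691 = 138.0 d
  layer 4 (silt): t_4 = 5.01 × 0.11 / 0.02691 = 20.48 d
Total t = Σ t_i = 276.0 days.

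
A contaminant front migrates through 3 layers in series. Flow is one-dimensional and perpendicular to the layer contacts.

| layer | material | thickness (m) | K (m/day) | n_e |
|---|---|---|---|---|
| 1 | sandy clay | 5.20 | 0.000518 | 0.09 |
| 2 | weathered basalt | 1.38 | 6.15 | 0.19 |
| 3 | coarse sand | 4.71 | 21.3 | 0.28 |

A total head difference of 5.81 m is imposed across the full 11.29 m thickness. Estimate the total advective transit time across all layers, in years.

With flow normal to the layers, continuity requires the same specific discharge q through every layer.
Σ(b_i/K_i) = 5.20/0.000518 + 1.38/6.15 + 4.71/21.3 = 10039 d.
q = Δh / Σ(b_i/K_i) = 5.81 / 10039 = 0.0005787 m/day.
In each layer the seepage velocity is v_i = q/n_i, so the layer transit time is t_i = b_i·n_i / q:
  layer 1 (sandy clay): t_1 = 5.20 × 0.09 / 0.0005787 = 808.7 d
  layer 2 (weathered basalt): t_2 = 1.38 × 0.19 / 0.0005787 = 453.1 d
  layer 3 (coarse sand): t_3 = 4.71 × 0.28 / 0.0005787 = 2279 d
Total t = Σ t_i = 3540 days = 9.693 years.

9.69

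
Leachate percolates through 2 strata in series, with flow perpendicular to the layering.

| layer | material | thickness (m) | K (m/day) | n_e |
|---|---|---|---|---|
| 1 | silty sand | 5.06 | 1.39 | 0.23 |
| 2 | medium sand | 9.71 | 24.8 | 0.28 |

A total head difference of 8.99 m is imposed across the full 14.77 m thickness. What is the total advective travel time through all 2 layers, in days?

1.74

With flow normal to the layers, continuity requires the same specific discharge q through every layer.
Σ(b_i/K_i) = 5.06/1.39 + 9.71/24.8 = 4.032 d.
q = Δh / Σ(b_i/K_i) = 8.99 / 4.032 = 2.230 m/day.
In each layer the seepage velocity is v_i = q/n_i, so the layer transit time is t_i = b_i·n_i / q:
  layer 1 (silty sand): t_1 = 5.06 × 0.23 / 2.230 = 0.5219 d
  layer 2 (medium sand): t_2 = 9.71 × 0.28 / 2.230 = 1.219 d
Total t = Σ t_i = 1.741 days.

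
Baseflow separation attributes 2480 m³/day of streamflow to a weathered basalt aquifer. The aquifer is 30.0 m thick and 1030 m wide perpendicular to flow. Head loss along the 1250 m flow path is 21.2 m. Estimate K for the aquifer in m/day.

Cross-sectional area A = 1030 × 30.0 = 30900 m².
Hydraulic gradient i = Δh / L = 21.2 / 1250 = 0.01696.
From Q = K·A·i, K = Q / (A·i) = 2480 / (30900 × 0.01696) = 4.732 m/day.

4.73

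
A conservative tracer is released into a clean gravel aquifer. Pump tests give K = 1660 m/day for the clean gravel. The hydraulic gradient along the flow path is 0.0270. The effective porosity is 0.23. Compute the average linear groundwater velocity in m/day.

195

Hydraulic gradient i = 0.0270.
Darcy flux q = K · i = 1660 × 0.02700 = 44.82 m/day.
Seepage velocity v = q / n_e = 44.82 / 0.23 = 194.9 m/day.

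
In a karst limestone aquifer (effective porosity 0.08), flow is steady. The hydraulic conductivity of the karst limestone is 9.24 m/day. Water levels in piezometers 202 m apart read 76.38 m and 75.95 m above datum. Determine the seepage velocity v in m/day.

0.246

Hydraulic gradient i = (76.38 − 75.95) / 202 = 0.43 / 202 = 0.002129.
Darcy flux q = K · i = 9.240 × 0.002129 = 0.01967 m/day.
Seepage velocity v = q / n_e = 0.01967 / 0.08 = 0.2459 m/day.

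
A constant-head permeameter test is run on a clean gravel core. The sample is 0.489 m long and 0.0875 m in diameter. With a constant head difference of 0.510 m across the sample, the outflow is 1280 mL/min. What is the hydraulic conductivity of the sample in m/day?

Cross-sectional area A = π·(d/2)² = π × (0.0875/2)² = 0.006013 m².
Convert discharge: 1280 mL/min = 2.133e-05 m³/s.
Darcy's law rearranged: K = Q·L / (A·Δh) = 2.133e-05 × 0.489 / (0.006013 × 0.510) = 0.003402 m/s = 293.9 m/day.

294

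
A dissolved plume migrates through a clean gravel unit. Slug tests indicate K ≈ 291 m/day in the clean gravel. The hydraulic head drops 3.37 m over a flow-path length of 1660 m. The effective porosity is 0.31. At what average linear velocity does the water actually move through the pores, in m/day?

Hydraulic gradient i = Δh / L = 3.37 / 1660 = 0.002030.
Darcy flux q = K · i = 291.0 × 0.002030 = 0.5908 m/day.
Seepage velocity v = q / n_e = 0.5908 / 0.31 = 1.906 m/day.

1.91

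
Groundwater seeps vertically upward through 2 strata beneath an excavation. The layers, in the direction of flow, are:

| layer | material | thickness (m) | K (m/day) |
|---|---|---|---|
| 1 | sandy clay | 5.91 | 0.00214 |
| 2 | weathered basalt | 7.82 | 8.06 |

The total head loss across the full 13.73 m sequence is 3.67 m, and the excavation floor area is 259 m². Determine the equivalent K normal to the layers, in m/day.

0.00497

Flow is perpendicular to layering, so the layers act in series and the equivalent K is the thickness-weighted harmonic mean.
Total thickness L = 5.91 + 7.82 = 13.73 m.
Σ(b_i/K_i) = 5.91/0.00214 + 7.82/8.06 = 2763 d.
K_eq = L / Σ(b_i/K_i) = 13.73 / 2763 = 0.004970 m/day.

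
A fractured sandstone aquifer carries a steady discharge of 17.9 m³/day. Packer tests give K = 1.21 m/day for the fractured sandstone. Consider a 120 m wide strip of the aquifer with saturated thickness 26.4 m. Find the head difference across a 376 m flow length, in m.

1.76

Cross-sectional area A = 120 × 26.4 = 3168 m².
From Q = K·A·i, i = Q / (K·A) = 17.9 / (1.210 × 3168) = 0.004670.
Head loss Δh = i · L = 0.004670 × 376 = 1.756 m.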